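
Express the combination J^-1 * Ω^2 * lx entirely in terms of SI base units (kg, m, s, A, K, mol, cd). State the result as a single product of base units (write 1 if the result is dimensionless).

kg·s⁻⁴·A⁻⁴·cd

J = kg·m²·s⁻².
So J⁻¹ = kg⁻¹·m⁻²·s².
Ω = kg·m²·s⁻³·A⁻².
So Ω² = kg²·m⁴·s⁻⁶·A⁻⁴.
lx = m⁻²·cd.
Combining: J⁻¹·Ω²·lx = (kg⁻¹·m⁻²·s²) · (kg²·m⁴·s⁻⁶·A⁻⁴) · (m⁻²·cd) = kg·s⁻⁴·A⁻⁴·cd.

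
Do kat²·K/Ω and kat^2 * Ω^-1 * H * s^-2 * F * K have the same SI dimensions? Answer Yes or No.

Yes

Left side:
  kat = s⁻¹·mol.
  So kat² = s⁻²·mol².
  Ω = kg·m²·s⁻³·A⁻².
  So Ω⁻¹ = kg⁻¹·m⁻²·s³·A².
  Combining: kat²·Ω⁻¹·K = (s⁻²·mol²) · (kg⁻¹·m⁻²·s³·A²) · K = kg⁻¹·m⁻²·s·A²·K·mol².
Right side:
  kat = mol/s = s⁻¹·mol (catalytic activity).
  So kat² = s⁻²·mol².
  Ω = V/A (resistance = voltage per current),
      = kg·m²·s⁻³·A⁻².
  So Ω⁻¹ = kg⁻¹·m⁻²·s³·A².
  H = Wb/A (inductance = flux per current),
      = kg·m²·s⁻²·A⁻².
  F = C/V (capacitance = charge per voltage),
      = A·s/(kg·m²·s⁻³·A⁻¹) (substituting C and V),
      = kg⁻¹·m⁻²·s⁴·A².
  Combining: kat²·Ω⁻¹·H·s⁻²·F·K = (s⁻²·mol²) · (kg⁻¹·m⁻²·s³·A²) · (kg·m²·s⁻²·A⁻²) · s⁻² · (kg⁻¹·m⁻²·s⁴·A²) · K = kg⁻¹·m⁻²·s·A²·K·mol².
Both reduce to kg⁻¹·m⁻²·s·A²·K·mol².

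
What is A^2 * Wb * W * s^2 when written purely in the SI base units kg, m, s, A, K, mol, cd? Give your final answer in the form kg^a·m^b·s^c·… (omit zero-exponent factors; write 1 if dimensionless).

kg²·m⁴·s⁻³·A

Wb = kg·m²·s⁻²·A⁻¹.
W = kg·m²·s⁻³.
Combining: A²·Wb·W·s² = A² · (kg·m²·s⁻²·A⁻¹) · (kg·m²·s⁻³) · s² = kg²·m⁴·s⁻³·A.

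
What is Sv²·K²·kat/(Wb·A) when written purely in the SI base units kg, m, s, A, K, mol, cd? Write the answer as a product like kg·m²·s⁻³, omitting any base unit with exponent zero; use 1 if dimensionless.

kg⁻¹·m²·s⁻³·K²·mol

Wb = V·s (flux: a volt is a weber per second),
    = kg·m²·s⁻²·A⁻¹.
So Wb⁻¹ = kg⁻¹·m⁻²·s²·A.
Sv = J/kg (equivalent dose = energy per mass),
    = m²·s⁻².
So Sv² = m⁴·s⁻⁴.
kat = mol/s = s⁻¹·mol (catalytic activity).
Combining: Wb⁻¹·Sv²·K²·A⁻¹·kat = (kg⁻¹·m⁻²·s²·A) · (m⁴·s⁻⁴) · K² · A⁻¹ · (s⁻¹·mol) = kg⁻¹·m²·s⁻³·K²·mol.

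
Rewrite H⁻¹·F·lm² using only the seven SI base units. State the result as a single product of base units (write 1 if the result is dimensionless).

kg⁻²·m⁻⁴·s⁶·A⁴·cd²

H = kg·m²·s⁻²·A⁻².
So H⁻¹ = kg⁻¹·m⁻²·s²·A².
F = kg⁻¹·m⁻²·s⁴·A².
lm = cd.
So lm² = cd².
Combining: H⁻¹·F·lm² = (kg⁻¹·m⁻²·s²·A²) · (kg⁻¹·m⁻²·s⁴·A²) · cd² = kg⁻²·m⁻⁴·s⁶·A⁴·cd².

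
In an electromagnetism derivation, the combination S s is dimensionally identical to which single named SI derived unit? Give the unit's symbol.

F

S = 1/Ω (conductance is reciprocal resistance),
    = kg⁻¹·m⁻²·s³·A².
Combining: S·s = (kg⁻¹·m⁻²·s³·A²) · s = kg⁻¹·m⁻²·s⁴·A².
kg⁻¹·m⁻²·s⁴·A² is the base-SI form of the farad.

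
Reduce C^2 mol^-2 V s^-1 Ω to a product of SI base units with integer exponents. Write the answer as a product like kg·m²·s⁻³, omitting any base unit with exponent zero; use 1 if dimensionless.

kg²·m⁴·s⁻⁵·A⁻¹·mol⁻²

C = A·s = s·A (charge = current × time).
So C² = s²·A².
V = W/A (potential = power per current),
    = kg·m²·s⁻³·A⁻¹.
Ω = V/A (resistance = voltage per current),
    = kg·m²·s⁻³·A⁻².
Combining: C²·mol⁻²·V·s⁻¹·Ω = (s²·A²) · mol⁻² · (kg·m²·s⁻³·A⁻¹) · s⁻¹ · (kg·m²·s⁻³·A⁻²) = kg²·m⁴·s⁻⁵·A⁻¹·mol⁻².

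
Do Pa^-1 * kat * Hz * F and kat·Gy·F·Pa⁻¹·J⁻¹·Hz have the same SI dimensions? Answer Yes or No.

No

Left side:
  Pa = N/m² (pressure = force per area),
      = kg·m⁻¹·s⁻².
  So Pa⁻¹ = kg⁻¹·m·s².
  kat = mol/s = s⁻¹·mol (catalytic activity).
  Hz = 1/s = s⁻¹ (frequency is cycles per second).
  F = C/V (capacitance = charge per voltage),
      = A·s/(kg·m²·s⁻³·A⁻¹) (substituting C and V),
      = kg⁻¹·m⁻²·s⁴·A².
  Combining: Pa⁻¹·kat·Hz·F = (kg⁻¹·m·s²) · (s⁻¹·mol) · s⁻¹ · (kg⁻¹·m⁻²·s⁴·A²) = kg⁻²·m⁻¹·s⁴·A²·mol.
Right side:
  kat = mol/s = s⁻¹·mol (catalytic activity).
  Gy = J/kg (absorbed dose = energy per mass),
      = m²·s⁻².
  F = C/V (capacitance = charge per voltage),
      = A·s/(kg·m²·s⁻³·A⁻¹) (substituting C and V),
      = kg⁻¹·m⁻²·s⁴·A².
  Pa = N/m² (pressure = force per area),
      = kg·m⁻¹·s⁻².
  So Pa⁻¹ = kg⁻¹·m·s².
  J = N·m (work = force × distance),
      = kg·m²·s⁻².
  So J⁻¹ = kg⁻¹·m⁻²·s².
  Hz = 1/s = s⁻¹ (frequency is cycles per second).
  Combining: kat·Gy·F·Pa⁻¹·J⁻¹·Hz = (s⁻¹·mol) · (m²·s⁻²) · (kg⁻¹·m⁻²·s⁴·A²) · (kg⁻¹·m·s²) · (kg⁻¹·m⁻²·s²) · s⁻¹ = kg⁻³·m⁻¹·s⁴·A²·mol.
Left is kg⁻²·m⁻¹·s⁴·A²·mol; right is kg⁻³·m⁻¹·s⁴·A²·mol — different.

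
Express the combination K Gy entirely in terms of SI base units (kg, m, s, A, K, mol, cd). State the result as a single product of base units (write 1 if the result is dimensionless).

Gy = m²·s⁻².
Combining: K·Gy = K · (m²·s⁻²) = m²·s⁻²·K.

m²·s⁻²·K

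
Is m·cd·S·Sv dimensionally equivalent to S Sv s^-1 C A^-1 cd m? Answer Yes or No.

Left side:
  S = 1/Ω (conductance is reciprocal resistance),
      = kg⁻¹·m⁻²·s³·A².
  Sv = J/kg (equivalent dose = energy per mass),
      = m²·s⁻².
  Combining: m·cd·S·Sv = m · cd · (kg⁻¹·m⁻²·s³·A²) · (m²·s⁻²) = kg⁻¹·m·s·A²·cd.
Right side:
  S = 1/Ω (conductance is reciprocal resistance),
      = kg⁻¹·m⁻²·s³·A².
  Sv = J/kg (equivalent dose = energy per mass),
      = m²·s⁻².
  C = A·s = s·A (charge = current × time).
  Combining: S·Sv·s⁻¹·C·A⁻¹·cd·m = (kg⁻¹·m⁻²·s³·A²) · (m²·s⁻²) · s⁻¹ · (s·A) · A⁻¹ · cd · m = kg⁻¹·m·s·A²·cd.
Both reduce to kg⁻¹·m·s·A²·cd.

Yes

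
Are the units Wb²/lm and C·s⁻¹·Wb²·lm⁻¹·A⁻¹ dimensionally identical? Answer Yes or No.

Left side:
  lm = cd·sr = cd (luminous flux; sr is dimensionless).
  So lm⁻¹ = cd⁻¹.
  Wb = V·s (flux: a volt is a weber per second),
      = kg·m²·s⁻²·A⁻¹.
  So Wb² = kg²·m⁴·s⁻⁴·A⁻².
  Combining: lm⁻¹·Wb² = cd⁻¹ · (kg²·m⁴·s⁻⁴·A⁻²) = kg²·m⁴·s⁻⁴·A⁻²·cd⁻¹.
Right side:
  C = A·s = s·A (charge = current × time).
  Wb = V·s (flux: a volt is a weber per second),
      = kg·m²·s⁻²·A⁻¹.
  So Wb² = kg²·m⁴·s⁻⁴·A⁻².
  lm = cd·sr = cd (luminous flux; sr is dimensionless).
  So lm⁻¹ = cd⁻¹.
  Combining: C·s⁻¹·Wb²·lm⁻¹·A⁻¹ = (s·A) · s⁻¹ · (kg²·m⁴·s⁻⁴·A⁻²) · cd⁻¹ · A⁻¹ = kg²·m⁴·s⁻⁴·A⁻²·cd⁻¹.
Both reduce to kg²·m⁴·s⁻⁴·A⁻²·cd⁻¹.

Yes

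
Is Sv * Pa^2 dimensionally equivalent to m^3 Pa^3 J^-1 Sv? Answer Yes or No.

Left side:
  Sv = m²·s⁻².
  Pa = kg·m⁻¹·s⁻².
  So Pa² = kg²·m⁻²·s⁻⁴.
  Combining: Sv·Pa² = (m²·s⁻²) · (kg²·m⁻²·s⁻⁴) = kg²·s⁻⁶.
Right side:
  Pa = N/m² (pressure = force per area),
      = kg·m⁻¹·s⁻².
  So Pa³ = kg³·m⁻³·s⁻⁶.
  J = N·m (work = force × distance),
      = kg·m²·s⁻².
  So J⁻¹ = kg⁻¹·m⁻²·s².
  Sv = J/kg (equivalent dose = energy per mass),
      = m²·s⁻².
  Combining: m³·Pa³·J⁻¹·Sv = m³ · (kg³·m⁻³·s⁻⁶) · (kg⁻¹·m⁻²·s²) · (m²·s⁻²) = kg²·s⁻⁶.
Both reduce to kg²·s⁻⁶.

Yes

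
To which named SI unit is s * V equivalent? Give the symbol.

Wb

V = kg·m²·s⁻³·A⁻¹.
Combining: s·V = s · (kg·m²·s⁻³·A⁻¹) = kg·m²·s⁻²·A⁻¹.
kg·m²·s⁻²·A⁻¹ is the base-SI form of the weber.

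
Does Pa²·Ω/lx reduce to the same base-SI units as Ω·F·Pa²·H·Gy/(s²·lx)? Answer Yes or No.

Left side:
  lx = lm/m² (illuminance = luminous flux per area),
      = m⁻²·cd.
  So lx⁻¹ = m²·cd⁻¹.
  Pa = N/m² (pressure = force per area),
      = kg·m⁻¹·s⁻².
  So Pa² = kg²·m⁻²·s⁻⁴.
  Ω = V/A (resistance = voltage per current),
      = kg·m²·s⁻³·A⁻².
  Combining: lx⁻¹·Pa²·Ω = (m²·cd⁻¹) · (kg²·m⁻²·s⁻⁴) · (kg·m²·s⁻³·A⁻²) = kg³·m²·s⁻⁷·A⁻²·cd⁻¹.
Right side:
  Ω = V/A (resistance = voltage per current),
      = kg·m²·s⁻³·A⁻².
  F = C/V (capacitance = charge per voltage),
      = A·s/(kg·m²·s⁻³·A⁻¹) (substituting C and V),
      = kg⁻¹·m⁻²·s⁴·A².
  Pa = N/m² (pressure = force per area),
      = kg·m⁻¹·s⁻².
  So Pa² = kg²·m⁻²·s⁻⁴.
  lx = lm/m² (illuminance = luminous flux per area),
      = m⁻²·cd.
  So lx⁻¹ = m²·cd⁻¹.
  H = Wb/A (inductance = flux per current),
      = kg·m²·s⁻²·A⁻².
  Gy = J/kg (absorbed dose = energy per mass),
      = m²·s⁻².
  Combining: Ω·F·s⁻²·Pa²·lx⁻¹·H·Gy = (kg·m²·s⁻³·A⁻²) · (kg⁻¹·m⁻²·s⁴·A²) · s⁻² · (kg²·m⁻²·s⁻⁴) · (m²·cd⁻¹) · (kg·m²·s⁻²·A⁻²) · (m²·s⁻²) = kg³·m⁴·s⁻⁹·A⁻²·cd⁻¹.
Left is kg³·m²·s⁻⁷·A⁻²·cd⁻¹; right is kg³·m⁴·s⁻⁹·A⁻²·cd⁻¹ — different.

No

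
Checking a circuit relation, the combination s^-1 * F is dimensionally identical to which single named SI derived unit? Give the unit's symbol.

F = kg⁻¹·m⁻²·s⁴·A².
Combining: s⁻¹·F = s⁻¹ · (kg⁻¹·m⁻²·s⁴·A²) = kg⁻¹·m⁻²·s³·A².
kg⁻¹·m⁻²·s³·A² is the base-SI form of the siemens.

S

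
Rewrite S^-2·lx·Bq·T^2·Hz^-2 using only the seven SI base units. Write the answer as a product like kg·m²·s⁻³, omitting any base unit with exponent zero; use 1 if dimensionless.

S = 1/Ω (conductance is reciprocal resistance),
    = kg⁻¹·m⁻²·s³·A².
So S⁻² = kg²·m⁴·s⁻⁶·A⁻⁴.
lx = lm/m² (illuminance = luminous flux per area),
    = m⁻²·cd.
Bq = 1/s = s⁻¹ (activity is decays per second).
T = Wb/m² (flux density = flux per area),
    = kg·s⁻²·A⁻¹.
So T² = kg²·s⁻⁴·A⁻².
Hz = 1/s = s⁻¹ (frequency is cycles per second).
So Hz⁻² = s².
Combining: S⁻²·lx·Bq·T²·Hz⁻² = (kg²·m⁴·s⁻⁶·A⁻⁴) · (m⁻²·cd) · s⁻¹ · (kg²·s⁻⁴·A⁻²) · s² = kg⁴·m²·s⁻⁹·A⁻⁶·cd.

kg⁴·m²·s⁻⁹·A⁻⁶·cd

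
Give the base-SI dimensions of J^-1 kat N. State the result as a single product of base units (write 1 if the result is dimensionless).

m⁻¹·s⁻¹·mol

J = N·m (work = force × distance),
    = kg·m²·s⁻².
So J⁻¹ = kg⁻¹·m⁻²·s².
kat = mol/s = s⁻¹·mol (catalytic activity).
N = kg·m/s² = kg·m·s⁻² (force = mass × acceleration).
Combining: J⁻¹·kat·N = (kg⁻¹·m⁻²·s²) · (s⁻¹·mol) · (kg·m·s⁻²) = m⁻¹·s⁻¹·mol.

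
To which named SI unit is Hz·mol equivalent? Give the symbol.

kat

Hz = s⁻¹.
Combining: Hz·mol = s⁻¹ · mol = s⁻¹·mol.
s⁻¹·mol is the base-SI form of the katal.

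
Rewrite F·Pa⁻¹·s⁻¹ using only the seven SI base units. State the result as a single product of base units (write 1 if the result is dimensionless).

kg⁻²·m⁻¹·s⁵·A²

F = C/V (capacitance = charge per voltage),
    = A·s/(kg·m²·s⁻³·A⁻¹) (substituting C and V),
    = kg⁻¹·m⁻²·s⁴·A².
Pa = N/m² (pressure = force per area),
    = kg·m⁻¹·s⁻².
So Pa⁻¹ = kg⁻¹·m·s².
Combining: F·Pa⁻¹·s⁻¹ = (kg⁻¹·m⁻²·s⁴·A²) · (kg⁻¹·m·s²) · s⁻¹ = kg⁻²·m⁻¹·s⁵·A².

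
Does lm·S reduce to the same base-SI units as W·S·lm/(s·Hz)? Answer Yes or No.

No

Left side:
  lm = cd·sr = cd (luminous flux; sr is dimensionless).
  S = 1/Ω (conductance is reciprocal resistance),
      = kg⁻¹·m⁻²·s³·A².
  Combining: lm·S = cd · (kg⁻¹·m⁻²·s³·A²) = kg⁻¹·m⁻²·s³·A²·cd.
Right side:
  W = kg·m²·s⁻³.
  Hz = s⁻¹.
  So Hz⁻¹ = s.
  S = kg⁻¹·m⁻²·s³·A².
  lm = cd.
  Combining: W·s⁻¹·Hz⁻¹·S·lm = (kg·m²·s⁻³) · s⁻¹ · s · (kg⁻¹·m⁻²·s³·A²) · cd = A²·cd.
Left is kg⁻¹·m⁻²·s³·A²·cd; right is A²·cd — different.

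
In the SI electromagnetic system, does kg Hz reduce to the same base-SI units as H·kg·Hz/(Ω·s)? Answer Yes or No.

Yes

Left side:
  Hz = 1/s = s⁻¹ (frequency is cycles per second).
  Combining: kg·Hz = kg · s⁻¹ = kg·s⁻¹.
Right side:
  Ω = V/A (resistance = voltage per current),
      = kg·m²·s⁻³·A⁻².
  So Ω⁻¹ = kg⁻¹·m⁻²·s³·A².
  H = Wb/A (inductance = flux per current),
      = kg·m²·s⁻²·A⁻².
  Hz = 1/s = s⁻¹ (frequency is cycles per second).
  Combining: Ω⁻¹·H·s⁻¹·kg·Hz = (kg⁻¹·m⁻²·s³·A²) · (kg·m²·s⁻²·A⁻²) · s⁻¹ · kg · s⁻¹ = kg·s⁻¹.
Both reduce to kg·s⁻¹.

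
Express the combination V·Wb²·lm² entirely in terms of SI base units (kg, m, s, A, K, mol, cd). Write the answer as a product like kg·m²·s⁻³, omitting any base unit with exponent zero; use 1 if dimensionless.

kg³·m⁶·s⁻⁷·A⁻³·cd²

V = W/A (potential = power per current),
    = kg·m²·s⁻³·A⁻¹.
Wb = V·s (flux: a volt is a weber per second),
    = kg·m²·s⁻²·A⁻¹.
So Wb² = kg²·m⁴·s⁻⁴·A⁻².
lm = cd·sr = cd (luminous flux; sr is dimensionless).
So lm² = cd².
Combining: V·Wb²·lm² = (kg·m²·s⁻³·A⁻¹) · (kg²·m⁴·s⁻⁴·A⁻²) · cd² = kg³·m⁶·s⁻⁷·A⁻³·cd².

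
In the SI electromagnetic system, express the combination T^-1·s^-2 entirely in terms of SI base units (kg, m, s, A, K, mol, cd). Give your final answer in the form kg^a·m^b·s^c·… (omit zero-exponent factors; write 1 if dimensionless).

kg⁻¹·A

T = Wb/m² (flux density = flux per area),
    = kg·s⁻²·A⁻¹.
So T⁻¹ = kg⁻¹·s²·A.
Combining: T⁻¹·s⁻² = (kg⁻¹·s²·A) · s⁻² = kg⁻¹·A.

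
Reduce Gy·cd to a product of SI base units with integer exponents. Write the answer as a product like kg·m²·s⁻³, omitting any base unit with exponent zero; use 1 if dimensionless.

m²·s⁻²·cd

Gy = J/kg (absorbed dose = energy per mass),
    = m²·s⁻².
Combining: Gy·cd = (m²·s⁻²) · cd = m²·s⁻²·cd.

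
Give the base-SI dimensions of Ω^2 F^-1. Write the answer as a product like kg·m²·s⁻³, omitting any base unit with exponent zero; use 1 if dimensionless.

Ω = kg·m²·s⁻³·A⁻².
So Ω² = kg²·m⁴·s⁻⁶·A⁻⁴.
F = kg⁻¹·m⁻²·s⁴·A².
So F⁻¹ = kg·m²·s⁻⁴·A⁻².
Combining: Ω²·F⁻¹ = (kg²·m⁴·s⁻⁶·A⁻⁴) · (kg·m²·s⁻⁴·A⁻²) = kg³·m⁶·s⁻¹⁰·A⁻⁶.

kg³·m⁶·s⁻¹⁰·A⁻⁶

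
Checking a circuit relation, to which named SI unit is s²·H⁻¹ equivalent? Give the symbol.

F

H = Wb/A (inductance = flux per current),
    = kg·m²·s⁻²·A⁻².
So H⁻¹ = kg⁻¹·m⁻²·s²·A².
Combining: s²·H⁻¹ = s² · (kg⁻¹·m⁻²·s²·A²) = kg⁻¹·m⁻²·s⁴·A².
kg⁻¹·m⁻²·s⁴·A² is the base-SI form of the farad.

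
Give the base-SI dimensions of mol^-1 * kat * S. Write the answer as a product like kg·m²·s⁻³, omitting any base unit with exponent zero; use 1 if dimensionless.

kg⁻¹·m⁻²·s²·A²

kat = mol/s = s⁻¹·mol (catalytic activity).
S = 1/Ω (conductance is reciprocal resistance),
    = kg⁻¹·m⁻²·s³·A².
Combining: mol⁻¹·kat·S = mol⁻¹ · (s⁻¹·mol) · (kg⁻¹·m⁻²·s³·A²) = kg⁻¹·m⁻²·s²·A².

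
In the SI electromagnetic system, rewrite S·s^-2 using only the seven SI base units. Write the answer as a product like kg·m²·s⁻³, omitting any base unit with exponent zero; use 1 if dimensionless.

kg⁻¹·m⁻²·s·A²

S = 1/Ω (conductance is reciprocal resistance),
    = kg⁻¹·m⁻²·s³·A².
Combining: S·s⁻² = (kg⁻¹·m⁻²·s³·A²) · s⁻² = kg⁻¹·m⁻²·s·A².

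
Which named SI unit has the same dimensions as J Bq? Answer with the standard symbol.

J = N·m (work = force × distance),
    = kg·m²·s⁻².
Bq = 1/s = s⁻¹ (activity is decays per second).
Combining: J·Bq = (kg·m²·s⁻²) · s⁻¹ = kg·m²·s⁻³.
kg·m²·s⁻³ is the base-SI form of the watt.

W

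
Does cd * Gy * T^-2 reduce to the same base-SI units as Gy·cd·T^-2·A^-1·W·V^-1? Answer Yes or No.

Left side:
  Gy = J/kg (absorbed dose = energy per mass),
      = m²·s⁻².
  T = Wb/m² (flux density = flux per area),
      = kg·s⁻²·A⁻¹.
  So T⁻² = kg⁻²·s⁴·A².
  Combining: cd·Gy·T⁻² = cd · (m²·s⁻²) · (kg⁻²·s⁴·A²) = kg⁻²·m²·s²·A²·cd.
Right side:
  Gy = J/kg (absorbed dose = energy per mass),
      = m²·s⁻².
  T = Wb/m² (flux density = flux per area),
      = kg·s⁻²·A⁻¹.
  So T⁻² = kg⁻²·s⁴·A².
  W = J/s (power = energy per time),
      = kg·m²·s⁻³.
  V = W/A (potential = power per current),
      = kg·m²·s⁻³·A⁻¹.
  So V⁻¹ = kg⁻¹·m⁻²·s³·A.
  Combining: Gy·cd·T⁻²·A⁻¹·W·V⁻¹ = (m²·s⁻²) · cd · (kg⁻²·s⁴·A²) · A⁻¹ · (kg·m²·s⁻³) · (kg⁻¹·m⁻²·s³·A) = kg⁻²·m²·s²·A²·cd.
Both reduce to kg⁻²·m²·s²·A²·cd.

Yes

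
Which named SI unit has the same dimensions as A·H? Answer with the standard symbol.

H = kg·m²·s⁻²·A⁻².
Combining: A·H = A · (kg·m²·s⁻²·A⁻²) = kg·m²·s⁻²·A⁻¹.
kg·m²·s⁻²·A⁻¹ is the base-SI form of the weber.

Wb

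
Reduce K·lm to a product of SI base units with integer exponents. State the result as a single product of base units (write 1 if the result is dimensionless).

K·cd

lm = cd.
Combining: K·lm = K · cd = K·cd.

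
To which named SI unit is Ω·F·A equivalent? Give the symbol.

C

Ω = V/A (resistance = voltage per current),
    = kg·m²·s⁻³·A⁻².
F = C/V (capacitance = charge per voltage),
    = A·s/(kg·m²·s⁻³·A⁻¹) (substituting C and V),
    = kg⁻¹·m⁻²·s⁴·A².
Combining: Ω·F·A = (kg·m²·s⁻³·A⁻²) · (kg⁻¹·m⁻²·s⁴·A²) · A = s·A.
s·A is the base-SI form of the coulomb.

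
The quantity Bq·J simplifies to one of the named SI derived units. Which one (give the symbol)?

Bq = 1/s = s⁻¹ (activity is decays per second).
J = N·m (work = force × distance),
    = kg·m²·s⁻².
Combining: Bq·J = s⁻¹ · (kg·m²·s⁻²) = kg·m²·s⁻³.
kg·m²·s⁻³ is the base-SI form of the watt.

W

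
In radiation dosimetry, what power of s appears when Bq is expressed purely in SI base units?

Bq = 1/s = s⁻¹ (activity is decays per second).
The exponent of s is -1.

-1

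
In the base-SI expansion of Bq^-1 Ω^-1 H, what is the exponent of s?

2

Bq = s⁻¹.
So Bq⁻¹ = s.
Ω = kg·m²·s⁻³·A⁻².
So Ω⁻¹ = kg⁻¹·m⁻²·s³·A².
H = kg·m²·s⁻²·A⁻².
Combining: Bq⁻¹·Ω⁻¹·H = s · (kg⁻¹·m⁻²·s³·A²) · (kg·m²·s⁻²·A⁻²) = s².
The exponent of s is 2.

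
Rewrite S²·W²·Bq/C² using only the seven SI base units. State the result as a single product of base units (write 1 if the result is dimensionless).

s⁻³·A²

S = 1/Ω (conductance is reciprocal resistance),
    = kg⁻¹·m⁻²·s³·A².
So S² = kg⁻²·m⁻⁴·s⁶·A⁴.
W = J/s (power = energy per time),
    = kg·m²·s⁻³.
So W² = kg²·m⁴·s⁻⁶.
C = A·s = s·A (charge = current × time).
So C⁻² = s⁻²·A⁻².
Bq = 1/s = s⁻¹ (activity is decays per second).
Combining: S²·W²·C⁻²·Bq = (kg⁻²·m⁻⁴·s⁶·A⁴) · (kg²·m⁴·s⁻⁶) · (s⁻²·A⁻²) · s⁻¹ = s⁻³·A².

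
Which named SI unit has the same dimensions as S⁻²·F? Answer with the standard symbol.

H

S = 1/Ω (conductance is reciprocal resistance),
    = kg⁻¹·m⁻²·s³·A².
So S⁻² = kg²·m⁴·s⁻⁶·A⁻⁴.
F = C/V (capacitance = charge per voltage),
    = A·s/(kg·m²·s⁻³·A⁻¹) (substituting C and V),
    = kg⁻¹·m⁻²·s⁴·A².
Combining: S⁻²·F = (kg²·m⁴·s⁻⁶·A⁻⁴) · (kg⁻¹·m⁻²·s⁴·A²) = kg·m²·s⁻²·A⁻².
kg·m²·s⁻²·A⁻² is the base-SI form of the henry.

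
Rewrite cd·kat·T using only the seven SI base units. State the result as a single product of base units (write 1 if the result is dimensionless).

kg·s⁻³·A⁻¹·mol·cd

kat = mol/s = s⁻¹·mol (catalytic activity).
T = Wb/m² (flux density = flux per area),
    = kg·s⁻²·A⁻¹.
Combining: cd·kat·T = cd · (s⁻¹·mol) · (kg·s⁻²·A⁻¹) = kg·s⁻³·A⁻¹·mol·cd.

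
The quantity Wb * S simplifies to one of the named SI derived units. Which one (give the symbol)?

Wb = V·s (flux: a volt is a weber per second),
    = kg·m²·s⁻²·A⁻¹.
S = 1/Ω (conductance is reciprocal resistance),
    = kg⁻¹·m⁻²·s³·A².
Combining: Wb·S = (kg·m²·s⁻²·A⁻¹) · (kg⁻¹·m⁻²·s³·A²) = s·A.
s·A is the base-SI form of the coulomb.

C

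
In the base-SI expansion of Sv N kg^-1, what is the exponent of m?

3

Sv = m²·s⁻².
N = kg·m·s⁻².
Combining: Sv·N·kg⁻¹ = (m²·s⁻²) · (kg·m·s⁻²) · kg⁻¹ = m³·s⁻⁴.
The exponent of m is 3.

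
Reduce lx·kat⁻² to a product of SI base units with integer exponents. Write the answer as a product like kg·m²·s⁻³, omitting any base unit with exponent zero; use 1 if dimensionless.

lx = m⁻²·cd.
kat = s⁻¹·mol.
So kat⁻² = s²·mol⁻².
Combining: lx·kat⁻² = (m⁻²·cd) · (s²·mol⁻²) = m⁻²·s²·mol⁻²·cd.

m⁻²·s²·mol⁻²·cd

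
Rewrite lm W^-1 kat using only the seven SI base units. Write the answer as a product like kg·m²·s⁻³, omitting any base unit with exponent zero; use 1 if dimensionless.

kg⁻¹·m⁻²·s²·mol·cd

lm = cd.
W = kg·m²·s⁻³.
So W⁻¹ = kg⁻¹·m⁻²·s³.
kat = s⁻¹·mol.
Combining: lm·W⁻¹·kat = cd · (kg⁻¹·m⁻²·s³) · (s⁻¹·mol) = kg⁻¹·m⁻²·s²·mol·cd.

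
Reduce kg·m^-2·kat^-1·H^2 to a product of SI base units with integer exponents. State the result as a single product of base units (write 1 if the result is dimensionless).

kat = mol/s = s⁻¹·mol (catalytic activity).
So kat⁻¹ = s·mol⁻¹.
H = Wb/A (inductance = flux per current),
    = kg·m²·s⁻²·A⁻².
So H² = kg²·m⁴·s⁻⁴·A⁻⁴.
Combining: kg·m⁻²·kat⁻¹·H² = kg · m⁻² · (s·mol⁻¹) · (kg²·m⁴·s⁻⁴·A⁻⁴) = kg³·m²·s⁻³·A⁻⁴·mol⁻¹.

kg³·m²·s⁻³·A⁻⁴·mol⁻¹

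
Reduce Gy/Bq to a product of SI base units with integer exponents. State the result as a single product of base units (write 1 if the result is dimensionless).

Gy = m²·s⁻².
Bq = s⁻¹.
So Bq⁻¹ = s.
Combining: Gy·Bq⁻¹ = (m²·s⁻²) · s = m²·s⁻¹.

m²·s⁻¹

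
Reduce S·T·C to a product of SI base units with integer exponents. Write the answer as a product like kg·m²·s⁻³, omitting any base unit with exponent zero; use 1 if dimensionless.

m⁻²·s²·A²

S = kg⁻¹·m⁻²·s³·A².
T = kg·s⁻²·A⁻¹.
C = s·A.
Combining: S·T·C = (kg⁻¹·m⁻²·s³·A²) · (kg·s⁻²·A⁻¹) · (s·A) = m⁻²·s²·A².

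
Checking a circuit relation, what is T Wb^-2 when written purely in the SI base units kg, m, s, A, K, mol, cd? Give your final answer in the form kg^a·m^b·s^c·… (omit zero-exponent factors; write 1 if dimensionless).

kg⁻¹·m⁻⁴·s²·A

T = kg·s⁻²·A⁻¹.
Wb = kg·m²·s⁻²·A⁻¹.
So Wb⁻² = kg⁻²·m⁻⁴·s⁴·A².
Combining: T·Wb⁻² = (kg·s⁻²·A⁻¹) · (kg⁻²·m⁻⁴·s⁴·A²) = kg⁻¹·m⁻⁴·s²·A.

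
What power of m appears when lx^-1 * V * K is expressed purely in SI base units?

lx = m⁻²·cd.
So lx⁻¹ = m²·cd⁻¹.
V = kg·m²·s⁻³·A⁻¹.
Combining: lx⁻¹·V·K = (m²·cd⁻¹) · (kg·m²·s⁻³·A⁻¹) · K = kg·m⁴·s⁻³·A⁻¹·K·cd⁻¹.
The exponent of m is 4.

4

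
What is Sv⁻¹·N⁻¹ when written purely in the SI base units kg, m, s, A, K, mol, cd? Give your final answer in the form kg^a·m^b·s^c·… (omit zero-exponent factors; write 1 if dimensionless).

Sv = m²·s⁻².
So Sv⁻¹ = m⁻²·s².
N = kg·m·s⁻².
So N⁻¹ = kg⁻¹·m⁻¹·s².
Combining: Sv⁻¹·N⁻¹ = (m⁻²·s²) · (kg⁻¹·m⁻¹·s²) = kg⁻¹·m⁻³·s⁴.

kg⁻¹·m⁻³·s⁴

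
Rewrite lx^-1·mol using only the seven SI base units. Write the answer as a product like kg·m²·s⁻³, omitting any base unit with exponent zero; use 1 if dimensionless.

m²·mol·cd⁻¹

lx = m⁻²·cd.
So lx⁻¹ = m²·cd⁻¹.
Combining: lx⁻¹·mol = (m²·cd⁻¹) · mol = m²·mol·cd⁻¹.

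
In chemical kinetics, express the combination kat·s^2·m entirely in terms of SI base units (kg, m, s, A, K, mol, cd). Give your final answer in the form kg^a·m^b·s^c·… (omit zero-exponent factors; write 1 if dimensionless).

kat = mol/s = s⁻¹·mol (catalytic activity).
Combining: kat·s²·m = (s⁻¹·mol) · s² · m = m·s·mol.

m·s·mol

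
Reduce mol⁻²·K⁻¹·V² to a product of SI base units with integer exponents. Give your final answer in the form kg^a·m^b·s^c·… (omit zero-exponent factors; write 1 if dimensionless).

kg²·m⁴·s⁻⁶·A⁻²·K⁻¹·mol⁻²

V = kg·m²·s⁻³·A⁻¹.
So V² = kg²·m⁴·s⁻⁶·A⁻².
Combining: mol⁻²·K⁻¹·V² = mol⁻² · K⁻¹ · (kg²·m⁴·s⁻⁶·A⁻²) = kg²·m⁴·s⁻⁶·A⁻²·K⁻¹·mol⁻².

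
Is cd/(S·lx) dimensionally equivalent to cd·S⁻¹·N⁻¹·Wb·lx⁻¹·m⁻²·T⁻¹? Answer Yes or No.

No

Left side:
  S = 1/Ω (conductance is reciprocal resistance),
      = kg⁻¹·m⁻²·s³·A².
  So S⁻¹ = kg·m²·s⁻³·A⁻².
  lx = lm/m² (illuminance = luminous flux per area),
      = m⁻²·cd.
  So lx⁻¹ = m²·cd⁻¹.
  Combining: S⁻¹·lx⁻¹·cd = (kg·m²·s⁻³·A⁻²) · (m²·cd⁻¹) · cd = kg·m⁴·s⁻³·A⁻².
Right side:
  S = 1/Ω (conductance is reciprocal resistance),
      = kg⁻¹·m⁻²·s³·A².
  So S⁻¹ = kg·m²·s⁻³·A⁻².
  N = kg·m/s² = kg·m·s⁻² (force = mass × acceleration).
  So N⁻¹ = kg⁻¹·m⁻¹·s².
  Wb = V·s (flux: a volt is a weber per second),
      = kg·m²·s⁻²·A⁻¹.
  lx = lm/m² (illuminance = luminous flux per area),
      = m⁻²·cd.
  So lx⁻¹ = m²·cd⁻¹.
  T = Wb/m² (flux density = flux per area),
      = kg·s⁻²·A⁻¹.
  So T⁻¹ = kg⁻¹·s²·A.
  Combining: cd·S⁻¹·N⁻¹·Wb·lx⁻¹·m⁻²·T⁻¹ = cd · (kg·m²·s⁻³·A⁻²) · (kg⁻¹·m⁻¹·s²) · (kg·m²·s⁻²·A⁻¹) · (m²·cd⁻¹) · m⁻² · (kg⁻¹·s²·A) = m³·s⁻¹·A⁻².
Left is kg·m⁴·s⁻³·A⁻²; right is m³·s⁻¹·A⁻² — different.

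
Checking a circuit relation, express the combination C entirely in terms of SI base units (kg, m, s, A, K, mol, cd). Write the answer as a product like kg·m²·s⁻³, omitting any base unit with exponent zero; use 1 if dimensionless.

s·A

C = A·s = s·A (charge = current × time).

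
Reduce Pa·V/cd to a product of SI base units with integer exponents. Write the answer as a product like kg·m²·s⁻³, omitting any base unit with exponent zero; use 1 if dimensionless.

kg²·m·s⁻⁵·A⁻¹·cd⁻¹

Pa = N/m² (pressure = force per area),
    = kg·m⁻¹·s⁻².
V = W/A (potential = power per current),
    = kg·m²·s⁻³·A⁻¹.
Combining: Pa·V·cd⁻¹ = (kg·m⁻¹·s⁻²) · (kg·m²·s⁻³·A⁻¹) · cd⁻¹ = kg²·m·s⁻⁵·A⁻¹·cd⁻¹.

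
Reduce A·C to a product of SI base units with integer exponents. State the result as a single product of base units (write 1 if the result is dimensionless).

C = s·A.
Combining: A·C = A · (s·A) = s·A².

s·A²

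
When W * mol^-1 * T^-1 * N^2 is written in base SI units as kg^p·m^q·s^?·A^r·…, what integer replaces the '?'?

W = J/s (power = energy per time),
    = kg·m²·s⁻³.
T = Wb/m² (flux density = flux per area),
    = kg·s⁻²·A⁻¹.
So T⁻¹ = kg⁻¹·s²·A.
N = kg·m/s² = kg·m·s⁻² (force = mass × acceleration).
So N² = kg²·m²·s⁻⁴.
Combining: W·mol⁻¹·T⁻¹·N² = (kg·m²·s⁻³) · mol⁻¹ · (kg⁻¹·s²·A) · (kg²·m²·s⁻⁴) = kg²·m⁴·s⁻⁵·A·mol⁻¹.
The exponent of s is -5.

-5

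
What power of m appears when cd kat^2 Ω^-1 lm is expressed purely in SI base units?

kat = mol/s = s⁻¹·mol (catalytic activity).
So kat² = s⁻²·mol².
Ω = V/A (resistance = voltage per current),
    = kg·m²·s⁻³·A⁻².
So Ω⁻¹ = kg⁻¹·m⁻²·s³·A².
lm = cd·sr = cd (luminous flux; sr is dimensionless).
Combining: cd·kat²·Ω⁻¹·lm = cd · (s⁻²·mol²) · (kg⁻¹·m⁻²·s³·A²) · cd = kg⁻¹·m⁻²·s·A²·mol²·cd².
The exponent of m is -2.

-2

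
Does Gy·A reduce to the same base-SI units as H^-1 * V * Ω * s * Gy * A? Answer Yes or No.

Left side:
  Gy = J/kg (absorbed dose = energy per mass),
      = m²·s⁻².
  Combining: Gy·A = (m²·s⁻²) · A = m²·s⁻²·A.
Right side:
  H = kg·m²·s⁻²·A⁻².
  So H⁻¹ = kg⁻¹·m⁻²·s²·A².
  V = kg·m²·s⁻³·A⁻¹.
  Ω = kg·m²·s⁻³·A⁻².
  Gy = m²·s⁻².
  Combining: H⁻¹·V·Ω·s·Gy·A = (kg⁻¹·m⁻²·s²·A²) · (kg·m²·s⁻³·A⁻¹) · (kg·m²·s⁻³·A⁻²) · s · (m²·s⁻²) · A = kg·m⁴·s⁻⁵.
Left is m²·s⁻²·A; right is kg·m⁴·s⁻⁵ — different.

No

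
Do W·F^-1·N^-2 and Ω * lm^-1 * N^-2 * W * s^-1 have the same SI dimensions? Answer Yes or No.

Left side:
  W = J/s (power = energy per time),
      = kg·m²·s⁻³.
  F = C/V (capacitance = charge per voltage),
      = A·s/(kg·m²·s⁻³·A⁻¹) (substituting C and V),
      = kg⁻¹·m⁻²·s⁴·A².
  So F⁻¹ = kg·m²·s⁻⁴·A⁻².
  N = kg·m/s² = kg·m·s⁻² (force = mass × acceleration).
  So N⁻² = kg⁻²·m⁻²·s⁴.
  Combining: W·F⁻¹·N⁻² = (kg·m²·s⁻³) · (kg·m²·s⁻⁴·A⁻²) · (kg⁻²·m⁻²·s⁴) = m²·s⁻³·A⁻².
Right side:
  Ω = V/A (resistance = voltage per current),
      = kg·m²·s⁻³·A⁻².
  lm = cd·sr = cd (luminous flux; sr is dimensionless).
  So lm⁻¹ = cd⁻¹.
  N = kg·m/s² = kg·m·s⁻² (force = mass × acceleration).
  So N⁻² = kg⁻²·m⁻²·s⁴.
  W = J/s (power = energy per time),
      = kg·m²·s⁻³.
  Combining: Ω·lm⁻¹·N⁻²·W·s⁻¹ = (kg·m²·s⁻³·A⁻²) · cd⁻¹ · (kg⁻²·m⁻²·s⁴) · (kg·m²·s⁻³) · s⁻¹ = m²·s⁻³·A⁻²·cd⁻¹.
Left is m²·s⁻³·A⁻²; right is m²·s⁻³·A⁻²·cd⁻¹ — different.

No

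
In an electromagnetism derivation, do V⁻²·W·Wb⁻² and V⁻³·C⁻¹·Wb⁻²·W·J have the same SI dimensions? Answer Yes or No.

Yes

Left side:
  V = W/A (potential = power per current),
      = kg·m²·s⁻³·A⁻¹.
  So V⁻² = kg⁻²·m⁻⁴·s⁶·A².
  W = J/s (power = energy per time),
      = kg·m²·s⁻³.
  Wb = V·s (flux: a volt is a weber per second),
      = kg·m²·s⁻²·A⁻¹.
  So Wb⁻² = kg⁻²·m⁻⁴·s⁴·A².
  Combining: V⁻²·W·Wb⁻² = (kg⁻²·m⁻⁴·s⁶·A²) · (kg·m²·s⁻³) · (kg⁻²·m⁻⁴·s⁴·A²) = kg⁻³·m⁻⁶·s⁷·A⁴.
Right side:
  V = W/A (potential = power per current),
      = kg·m²·s⁻³·A⁻¹.
  So V⁻³ = kg⁻³·m⁻⁶·s⁹·A³.
  C = A·s = s·A (charge = current × time).
  So C⁻¹ = s⁻¹·A⁻¹.
  Wb = V·s (flux: a volt is a weber per second),
      = kg·m²·s⁻²·A⁻¹.
  So Wb⁻² = kg⁻²·m⁻⁴·s⁴·A².
  W = J/s (power = energy per time),
      = kg·m²·s⁻³.
  J = N·m (work = force × distance),
      = kg·m²·s⁻².
  Combining: V⁻³·C⁻¹·Wb⁻²·W·J = (kg⁻³·m⁻⁶·s⁹·A³) · (s⁻¹·A⁻¹) · (kg⁻²·m⁻⁴·s⁴·A²) · (kg·m²·s⁻³) · (kg·m²·s⁻²) = kg⁻³·m⁻⁶·s⁷·A⁴.
Both reduce to kg⁻³·m⁻⁶·s⁷·A⁴.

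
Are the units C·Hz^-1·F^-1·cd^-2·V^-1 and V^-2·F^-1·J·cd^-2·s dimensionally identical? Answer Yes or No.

Yes

Left side:
  C = A·s = s·A (charge = current × time).
  Hz = 1/s = s⁻¹ (frequency is cycles per second).
  So Hz⁻¹ = s.
  F = C/V (capacitance = charge per voltage),
      = A·s/(kg·m²·s⁻³·A⁻¹) (substituting C and V),
      = kg⁻¹·m⁻²·s⁴·A².
  So F⁻¹ = kg·m²·s⁻⁴·A⁻².
  V = W/A (potential = power per current),
      = kg·m²·s⁻³·A⁻¹.
  So V⁻¹ = kg⁻¹·m⁻²·s³·A.
  Combining: C·Hz⁻¹·F⁻¹·cd⁻²·V⁻¹ = (s·A) · s · (kg·m²·s⁻⁴·A⁻²) · cd⁻² · (kg⁻¹·m⁻²·s³·A) = s·cd⁻².
Right side:
  V = kg·m²·s⁻³·A⁻¹.
  So V⁻² = kg⁻²·m⁻⁴·s⁶·A².
  F = kg⁻¹·m⁻²·s⁴·A².
  So F⁻¹ = kg·m²·s⁻⁴·A⁻².
  J = kg·m²·s⁻².
  Combining: V⁻²·F⁻¹·J·cd⁻²·s = (kg⁻²·m⁻⁴·s⁶·A²) · (kg·m²·s⁻⁴·A⁻²) · (kg·m²·s⁻²) · cd⁻² · s = s·cd⁻².
Both reduce to s·cd⁻².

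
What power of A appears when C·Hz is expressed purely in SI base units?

C = s·A.
Hz = s⁻¹.
Combining: C·Hz = (s·A) · s⁻¹ = A.
The exponent of A is 1.

1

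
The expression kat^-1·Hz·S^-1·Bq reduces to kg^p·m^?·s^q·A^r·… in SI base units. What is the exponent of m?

kat = mol/s = s⁻¹·mol (catalytic activity).
So kat⁻¹ = s·mol⁻¹.
Hz = 1/s = s⁻¹ (frequency is cycles per second).
S = 1/Ω (conductance is reciprocal resistance),
    = kg⁻¹·m⁻²·s³·A².
So S⁻¹ = kg·m²·s⁻³·A⁻².
Bq = 1/s = s⁻¹ (activity is decays per second).
Combining: kat⁻¹·Hz·S⁻¹·Bq = (s·mol⁻¹) · s⁻¹ · (kg·m²·s⁻³·A⁻²) · s⁻¹ = kg·m²·s⁻⁴·A⁻²·mol⁻¹.
The exponent of m is 2.

2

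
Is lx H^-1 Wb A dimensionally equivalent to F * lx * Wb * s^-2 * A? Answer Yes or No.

Yes

Left side:
  lx = m⁻²·cd.
  H = kg·m²·s⁻²·A⁻².
  So H⁻¹ = kg⁻¹·m⁻²·s²·A².
  Wb = kg·m²·s⁻²·A⁻¹.
  Combining: lx·H⁻¹·Wb·A = (m⁻²·cd) · (kg⁻¹·m⁻²·s²·A²) · (kg·m²·s⁻²·A⁻¹) · A = m⁻²·A²·cd.
Right side:
  F = C/V (capacitance = charge per voltage),
      = A·s/(kg·m²·s⁻³·A⁻¹) (substituting C and V),
      = kg⁻¹·m⁻²·s⁴·A².
  lx = lm/m² (illuminance = luminous flux per area),
      = m⁻²·cd.
  Wb = V·s (flux: a volt is a weber per second),
      = kg·m²·s⁻²·A⁻¹.
  Combining: F·lx·Wb·s⁻²·A = (kg⁻¹·m⁻²·s⁴·A²) · (m⁻²·cd) · (kg·m²·s⁻²·A⁻¹) · s⁻² · A = m⁻²·A²·cd.
Both reduce to m⁻²·A²·cd.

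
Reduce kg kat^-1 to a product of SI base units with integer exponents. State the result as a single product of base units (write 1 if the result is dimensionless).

kg·s·mol⁻¹

kat = mol/s = s⁻¹·mol (catalytic activity).
So kat⁻¹ = s·mol⁻¹.
Combining: kg·kat⁻¹ = kg · (s·mol⁻¹) = kg·s·mol⁻¹.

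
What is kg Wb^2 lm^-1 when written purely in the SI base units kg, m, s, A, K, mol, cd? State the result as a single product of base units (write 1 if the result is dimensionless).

Wb = V·s (flux: a volt is a weber per second),
    = kg·m²·s⁻²·A⁻¹.
So Wb² = kg²·m⁴·s⁻⁴·A⁻².
lm = cd·sr = cd (luminous flux; sr is dimensionless).
So lm⁻¹ = cd⁻¹.
Combining: kg·Wb²·lm⁻¹ = kg · (kg²·m⁴·s⁻⁴·A⁻²) · cd⁻¹ = kg³·m⁴·s⁻⁴·A⁻²·cd⁻¹.

kg³·m⁴·s⁻⁴·A⁻²·cd⁻¹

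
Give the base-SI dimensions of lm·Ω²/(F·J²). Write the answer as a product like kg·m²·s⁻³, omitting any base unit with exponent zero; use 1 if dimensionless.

kg·m²·s⁻⁶·A⁻⁶·cd

lm = cd·sr = cd (luminous flux; sr is dimensionless).
F = C/V (capacitance = charge per voltage),
    = A·s/(kg·m²·s⁻³·A⁻¹) (substituting C and V),
    = kg⁻¹·m⁻²·s⁴·A².
So F⁻¹ = kg·m²·s⁻⁴·A⁻².
Ω = V/A (resistance = voltage per current),
    = kg·m²·s⁻³·A⁻².
So Ω² = kg²·m⁴·s⁻⁶·A⁻⁴.
J = N·m (work = force × distance),
    = kg·m²·s⁻².
So J⁻² = kg⁻²·m⁻⁴·s⁴.
Combining: lm·F⁻¹·Ω²·J⁻² = cd · (kg·m²·s⁻⁴·A⁻²) · (kg²·m⁴·s⁻⁶·A⁻⁴) · (kg⁻²·m⁻⁴·s⁴) = kg·m²·s⁻⁶·A⁻⁶·cd.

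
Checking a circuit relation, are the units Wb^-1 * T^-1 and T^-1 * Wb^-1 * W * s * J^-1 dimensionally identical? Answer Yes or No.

Yes

Left side:
  Wb = kg·m²·s⁻²·A⁻¹.
  So Wb⁻¹ = kg⁻¹·m⁻²·s²·A.
  T = kg·s⁻²·A⁻¹.
  So T⁻¹ = kg⁻¹·s²·A.
  Combining: Wb⁻¹·T⁻¹ = (kg⁻¹·m⁻²·s²·A) · (kg⁻¹·s²·A) = kg⁻²·m⁻²·s⁴·A².
Right side:
  T = Wb/m² (flux density = flux per area),
      = kg·s⁻²·A⁻¹.
  So T⁻¹ = kg⁻¹·s²·A.
  Wb = V·s (flux: a volt is a weber per second),
      = kg·m²·s⁻²·A⁻¹.
  So Wb⁻¹ = kg⁻¹·m⁻²·s²·A.
  W = J/s (power = energy per time),
      = kg·m²·s⁻³.
  J = N·m (work = force × distance),
      = kg·m²·s⁻².
  So J⁻¹ = kg⁻¹·m⁻²·s².
  Combining: T⁻¹·Wb⁻¹·W·s·J⁻¹ = (kg⁻¹·s²·A) · (kg⁻¹·m⁻²·s²·A) · (kg·m²·s⁻³) · s · (kg⁻¹·m⁻²·s²) = kg⁻²·m⁻²·s⁴·A².
Both reduce to kg⁻²·m⁻²·s⁴·A².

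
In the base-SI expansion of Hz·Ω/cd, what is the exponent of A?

Hz = s⁻¹.
Ω = kg·m²·s⁻³·A⁻².
Combining: cd⁻¹·Hz·Ω = cd⁻¹ · s⁻¹ · (kg·m²·s⁻³·A⁻²) = kg·m²·s⁻⁴·A⁻²·cd⁻¹.
The exponent of A is -2.

-2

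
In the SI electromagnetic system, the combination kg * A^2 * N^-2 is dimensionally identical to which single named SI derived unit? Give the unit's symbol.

F

N = kg·m·s⁻².
So N⁻² = kg⁻²·m⁻²·s⁴.
Combining: kg·A²·N⁻² = kg · A² · (kg⁻²·m⁻²·s⁴) = kg⁻¹·m⁻²·s⁴·A².
kg⁻¹·m⁻²·s⁴·A² is the base-SI form of the farad.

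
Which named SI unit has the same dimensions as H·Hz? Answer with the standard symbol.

H = Wb/A (inductance = flux per current),
    = kg·m²·s⁻²·A⁻².
Hz = 1/s = s⁻¹ (frequency is cycles per second).
Combining: H·Hz = (kg·m²·s⁻²·A⁻²) · s⁻¹ = kg·m²·s⁻³·A⁻².
kg·m²·s⁻³·A⁻² is the base-SI form of the ohm.

Ω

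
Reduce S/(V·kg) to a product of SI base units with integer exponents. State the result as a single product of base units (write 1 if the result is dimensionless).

kg⁻³·m⁻⁴·s⁶·A³

V = W/A (potential = power per current),
    = kg·m²·s⁻³·A⁻¹.
So V⁻¹ = kg⁻¹·m⁻²·s³·A.
S = 1/Ω (conductance is reciprocal resistance),
    = kg⁻¹·m⁻²·s³·A².
Combining: V⁻¹·S·kg⁻¹ = (kg⁻¹·m⁻²·s³·A) · (kg⁻¹·m⁻²·s³·A²) · kg⁻¹ = kg⁻³·m⁻⁴·s⁶·A³.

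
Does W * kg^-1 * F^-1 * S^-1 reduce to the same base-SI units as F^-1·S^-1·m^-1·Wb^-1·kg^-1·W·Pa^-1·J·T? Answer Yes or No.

Left side:
  W = J/s (power = energy per time),
      = kg·m²·s⁻³.
  F = C/V (capacitance = charge per voltage),
      = A·s/(kg·m²·s⁻³·A⁻¹) (substituting C and V),
      = kg⁻¹·m⁻²·s⁴·A².
  So F⁻¹ = kg·m²·s⁻⁴·A⁻².
  S = 1/Ω (conductance is reciprocal resistance),
      = kg⁻¹·m⁻²·s³·A².
  So S⁻¹ = kg·m²·s⁻³·A⁻².
  Combining: W·kg⁻¹·F⁻¹·S⁻¹ = (kg·m²·s⁻³) · kg⁻¹ · (kg·m²·s⁻⁴·A⁻²) · (kg·m²·s⁻³·A⁻²) = kg²·m⁶·s⁻¹⁰·A⁻⁴.
Right side:
  F = kg⁻¹·m⁻²·s⁴·A².
  So F⁻¹ = kg·m²·s⁻⁴·A⁻².
  S = kg⁻¹·m⁻²·s³·A².
  So S⁻¹ = kg·m²·s⁻³·A⁻².
  Wb = kg·m²·s⁻²·A⁻¹.
  So Wb⁻¹ = kg⁻¹·m⁻²·s²·A.
  W = kg·m²·s⁻³.
  Pa = kg·m⁻¹·s⁻².
  So Pa⁻¹ = kg⁻¹·m·s².
  J = kg·m²·s⁻².
  T = kg·s⁻²·A⁻¹.
  Combining: F⁻¹·S⁻¹·m⁻¹·Wb⁻¹·kg⁻¹·W·Pa⁻¹·J·T = (kg·m²·s⁻⁴·A⁻²) · (kg·m²·s⁻³·A⁻²) · m⁻¹ · (kg⁻¹·m⁻²·s²·A) · kg⁻¹ · (kg·m²·s⁻³) · (kg⁻¹·m·s²) · (kg·m²·s⁻²) · (kg·s⁻²·A⁻¹) = kg²·m⁶·s⁻¹⁰·A⁻⁴.
Both reduce to kg²·m⁶·s⁻¹⁰·A⁻⁴.

Yes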